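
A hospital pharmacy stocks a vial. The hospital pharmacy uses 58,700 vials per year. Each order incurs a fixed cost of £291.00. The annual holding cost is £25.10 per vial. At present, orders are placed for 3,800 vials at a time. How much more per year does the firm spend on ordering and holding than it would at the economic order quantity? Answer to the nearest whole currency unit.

Extra cost ≈ £22,902 per year

EOQ = √(2DS/H) = √(2 × 58,700 × 291 / 25.1) ≈ 1166.66.
Cost at Q* = (D/Q*)S + (Q*/2)H = √(2DSH) ≈ £29,283.12.
Cost at Q = 3,800: (58,700/3,800)×291 + (3,800/2)×25.1 = £4,495.18 + £47,690.00 = £52,185.18.
Excess = £52,185.18 − £29,283.12 = £22,902.06.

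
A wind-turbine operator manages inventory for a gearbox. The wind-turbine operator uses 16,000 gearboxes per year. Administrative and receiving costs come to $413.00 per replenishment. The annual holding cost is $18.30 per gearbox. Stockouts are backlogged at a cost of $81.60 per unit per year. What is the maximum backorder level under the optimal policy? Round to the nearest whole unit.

S* ≈ 172 gearboxes

With planned backorders, Q* = √(2DS/H) · √((H+B)/B).
√(2DS/H) = √(2 × 16,000 × 413 / 18.3) = 849.815.
√((H+B)/B) = √((18.3+81.6)/81.6) = 1.1065.
Q* ≈ 940.291.
S* = Q* · H/(H+B) = 940.291 × 18.3/99.9 ≈ 172.245.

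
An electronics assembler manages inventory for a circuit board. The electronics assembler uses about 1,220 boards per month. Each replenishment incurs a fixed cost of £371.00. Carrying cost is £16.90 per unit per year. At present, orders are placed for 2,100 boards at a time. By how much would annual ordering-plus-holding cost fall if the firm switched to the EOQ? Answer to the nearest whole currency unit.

Extra cost ≈ £6,782 per year

Annual demand D = 1,220 × 12 = 14,640.
EOQ = √(2DS/H) = √(2 × 14,640 × 371 / 16.9) ≈ 801.73.
Cost at Q* = (D/Q*)S + (Q*/2)H = √(2DSH) ≈ £13,549.27.
Cost at Q = 2,100: (14,640/2,100)×371 + (2,100/2)×16.9 = £2,586.40 + £17,745.00 = £20,331.40.
Excess = £20,331.40 − £13,549.27 = £6,782.13.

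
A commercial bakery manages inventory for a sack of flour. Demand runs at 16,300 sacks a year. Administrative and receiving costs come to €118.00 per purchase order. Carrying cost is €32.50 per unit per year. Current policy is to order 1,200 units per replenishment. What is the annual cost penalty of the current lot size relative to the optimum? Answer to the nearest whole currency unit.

Extra cost ≈ €9,922 per year

EOQ = √(2DS/H) = √(2 × 16,300 × 118 / 32.5) ≈ 344.04.
Cost at Q* = (D/Q*)S + (Q*/2)H = √(2DSH) ≈ €11,181.28.
Cost at Q = 1,200: (16,300/1,200)×118 + (1,200/2)×32.5 = €1,602.83 + €19,500.00 = €21,102.83.
Excess = €21,102.83 − €11,181.28 = €9,921.55.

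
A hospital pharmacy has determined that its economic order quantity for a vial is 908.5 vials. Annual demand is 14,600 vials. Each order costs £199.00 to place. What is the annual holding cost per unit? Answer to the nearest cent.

H ≈ £7.04

The basic EOQ model gives Q* = √(2DS/H); rearrange for the unknown.
From Q* = √(2DS/H): H = 2DS / Q*² = 2 × 14,600 × 199 / 908.5² = 7.0402.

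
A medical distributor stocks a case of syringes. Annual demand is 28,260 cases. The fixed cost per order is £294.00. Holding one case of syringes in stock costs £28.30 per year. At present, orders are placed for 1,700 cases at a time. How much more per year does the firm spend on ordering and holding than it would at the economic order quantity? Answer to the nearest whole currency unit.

Extra cost ≈ £7,257 per year

EOQ = √(2DS/H) = √(2 × 28,260 × 294 / 28.3) ≈ 766.27.
Cost at Q* = (D/Q*)S + (Q*/2)H = √(2DSH) ≈ £21,685.43.
Cost at Q = 1,700: (28,260/1,700)×294 + (1,700/2)×28.3 = £4,887.32 + £24,055.00 = £28,942.32.
Excess = £28,942.32 − £21,685.43 = £7,256.89.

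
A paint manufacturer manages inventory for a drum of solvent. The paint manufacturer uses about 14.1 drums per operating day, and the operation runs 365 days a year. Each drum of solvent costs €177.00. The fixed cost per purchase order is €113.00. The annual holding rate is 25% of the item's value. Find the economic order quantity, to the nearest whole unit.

Annual demand D = 14.1 × 365 = 5,146.5.
Holding cost H = 0.25 × €177.00 = €44.2500 per unit per year.
EOQ = √(2DS / H) = √(2 × 5,146.5 × 113 / 44.25).
= √(1,163,109 / 44.25) = √26,284.9492 ≈ 162.126.

Q* ≈ 162 drums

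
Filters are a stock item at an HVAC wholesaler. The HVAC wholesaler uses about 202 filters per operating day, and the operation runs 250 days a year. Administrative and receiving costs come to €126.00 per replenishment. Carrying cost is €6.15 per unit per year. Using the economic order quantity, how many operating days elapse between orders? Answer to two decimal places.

T ≈ 7.12 days

Annual demand D = 202 × 250 = 50,500.
EOQ = √(2DS/H) = √(2 × 50,500 × 126 / 6.15) ≈ 1438.50.
Cycle time = Q*/D × 250 = 1438.50 / 50,500 × 250 ≈ 7.121 days.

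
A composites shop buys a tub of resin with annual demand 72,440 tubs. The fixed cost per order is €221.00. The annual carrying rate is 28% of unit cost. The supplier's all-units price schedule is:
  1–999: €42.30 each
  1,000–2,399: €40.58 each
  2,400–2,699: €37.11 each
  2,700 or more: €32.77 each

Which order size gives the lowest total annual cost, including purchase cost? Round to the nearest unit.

Q* ≈ 2,700 tubs

Holding cost per unit per year at price C is H = 0.28·C.
Evaluate total cost at each tier's feasible EOQ or, if the EOQ is below the tier, at the tier's minimum quantity.
Tier 1 (€42.30): EOQ = 1644.2 exceeds tier's upper bound 999, so this tier is dominated.
EOQ at €40.58 = 1678.7 (feasible in tier 2): TC = 72,440×€40.58 + (72,440/1678.7)×221 + (1678.7/2)×0.28×€40.58 = €2,958,688.92.
EOQ at €37.11 = 1755.4 < 2400, so use break Q=2400: TC = 72,440×€37.11 + (72,440/2400.0)×221 + (2400.0/2)×0.28×€37.11 = €2,707,387.88.
EOQ at €32.77 = 1868.0 < 2700, so use break Q=2700: TC = 72,440×€32.77 + (72,440/2700.0)×221 + (2700.0/2)×0.28×€32.77 = €2,392,175.21.
Lowest total cost is €2,392,175.21 at Q = 2700.0.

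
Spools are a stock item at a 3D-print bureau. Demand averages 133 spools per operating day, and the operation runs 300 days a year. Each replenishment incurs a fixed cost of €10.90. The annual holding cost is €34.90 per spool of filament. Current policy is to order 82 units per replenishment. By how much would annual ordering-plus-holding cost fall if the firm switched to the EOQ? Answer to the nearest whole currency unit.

Annual demand D = 133 × 300 = 39,900.
EOQ = √(2DS/H) = √(2 × 39,900 × 10.9 / 34.9) ≈ 157.87.
Cost at Q* = (D/Q*)S + (Q*/2)H = √(2DSH) ≈ €5,509.69.
Cost at Q = 82: (39,900/82)×10.9 + (82/2)×34.9 = €5,303.78 + €1,430.90 = €6,734.68.
Excess = €6,734.68 − €5,509.69 = €1,224.99.

Extra cost ≈ €1,225 per year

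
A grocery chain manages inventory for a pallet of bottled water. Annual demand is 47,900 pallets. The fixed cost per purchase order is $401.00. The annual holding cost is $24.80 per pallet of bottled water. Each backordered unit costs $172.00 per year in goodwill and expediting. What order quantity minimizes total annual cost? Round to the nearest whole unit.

With planned backorders, Q* = √(2DS/H) · √((H+B)/B).
√(2DS/H) = √(2 × 47,900 × 401 / 24.8) = 1244.598.
√((H+B)/B) = √((24.8+172)/172) = 1.0697.
Q* ≈ 1331.305.

Q* ≈ 1,331 pallets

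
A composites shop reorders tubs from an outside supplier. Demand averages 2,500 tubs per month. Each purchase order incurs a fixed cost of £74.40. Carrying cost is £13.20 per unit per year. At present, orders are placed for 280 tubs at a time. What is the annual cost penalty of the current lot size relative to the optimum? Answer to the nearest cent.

Annual demand D = 2,500 × 12 = 30,000.
EOQ = √(2DS/H) = √(2 × 30,000 × 74.4 / 13.2) ≈ 581.53.
Cost at Q* = (D/Q*)S + (Q*/2)H = √(2DSH) ≈ £7,676.25.
Cost at Q = 280: (30,000/280)×74.4 + (280/2)×13.2 = £7,971.43 + £1,848.00 = £9,819.43.
Excess = £9,819.43 − £7,676.25 = £2,143.18.

Extra cost ≈ £2,143.18 per year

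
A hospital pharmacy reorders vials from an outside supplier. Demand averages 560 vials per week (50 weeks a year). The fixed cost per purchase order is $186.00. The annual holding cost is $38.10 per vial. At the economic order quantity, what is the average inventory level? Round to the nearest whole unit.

Average inventory ≈ 261 vials

Annual demand D = 560 × 50 = 28,000.
Q* = √(2DS/H) = √(2 × 28,000 × 186 / 38.1) ≈ 522.86.
Average inventory = Q*/2 ≈ 522.86 / 2 = 261.432.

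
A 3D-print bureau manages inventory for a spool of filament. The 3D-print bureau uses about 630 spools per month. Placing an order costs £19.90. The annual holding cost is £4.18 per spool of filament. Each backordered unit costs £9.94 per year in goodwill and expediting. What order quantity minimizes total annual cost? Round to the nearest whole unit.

Annual demand D = 630 × 12 = 7,560.
With planned backorders, Q* = √(2DS/H) · √((H+B)/B).
√(2DS/H) = √(2 × 7,560 × 19.9 / 4.18) = 268.296.
√((H+B)/B) = √((4.18+9.94)/9.94) = 1.1919.
Q* ≈ 319.771.

Q* ≈ 320 spools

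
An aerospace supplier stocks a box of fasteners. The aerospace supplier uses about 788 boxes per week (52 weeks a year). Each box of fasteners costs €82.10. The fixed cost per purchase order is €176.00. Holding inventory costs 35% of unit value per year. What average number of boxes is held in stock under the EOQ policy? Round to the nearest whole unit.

Annual demand D = 788 × 52 = 40,976.
Holding cost H = 0.35 × €82.10 = €28.7350 per unit per year.
EOQ = √(2DS/H) = √(2 × 40,976 × 176 / 28.735) ≈ 708.48.
Average inventory = Q*/2 ≈ 708.48 / 2 = 354.242.

Average inventory ≈ 354 boxes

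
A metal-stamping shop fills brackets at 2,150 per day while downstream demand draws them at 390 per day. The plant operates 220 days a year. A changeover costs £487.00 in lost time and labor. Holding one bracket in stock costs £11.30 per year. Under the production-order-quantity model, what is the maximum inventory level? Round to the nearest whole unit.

I_max ≈ 2,460 brackets

Annual demand D = 390 × 220 = 85,800.
Production build-up factor (1 − d/p) = 1 − 390/2,150 = 0.8186.
Q* = √(2DS / (H(1 − d/p))) = √(2 × 85,800 × 487 / (11.3 × 0.8186)).
= √(83,569,200 / 9.2502) ≈ 3005.708.
Maximum inventory = Q*(1 − d/p) = 3005.708 × 0.8186 ≈ 2460.487.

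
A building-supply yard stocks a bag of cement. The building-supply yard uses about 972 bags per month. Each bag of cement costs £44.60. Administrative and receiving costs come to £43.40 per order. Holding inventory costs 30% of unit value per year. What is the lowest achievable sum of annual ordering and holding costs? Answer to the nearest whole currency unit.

TC* ≈ £3,681

Annual demand D = 972 × 12 = 11,664.
Holding cost H = 0.30 × £44.60 = £13.3800 per unit per year.
EOQ = √(2DS/H) = √(2 × 11,664 × 43.4 / 13.38) ≈ 275.08.
At Q*, ordering cost (D/Q*)S equals holding cost (Q*/2)H, each = √(DSH/2).
Minimum total = √(2DSH) = √(2 × 11,664 × 43.4 × 13.38) ≈ 3680.541.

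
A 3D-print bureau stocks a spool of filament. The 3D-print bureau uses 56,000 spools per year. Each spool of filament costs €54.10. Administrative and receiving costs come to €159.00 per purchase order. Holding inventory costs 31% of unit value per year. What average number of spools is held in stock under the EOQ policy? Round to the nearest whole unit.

Average inventory ≈ 515 spools

Holding cost H = 0.31 × €54.10 = €16.7710 per unit per year.
The optimal lot size = √(2DS/H) = √(2 × 56,000 × 159 / 16.771) ≈ 1030.45.
Average inventory = Q*/2 ≈ 1030.45 / 2 = 515.226.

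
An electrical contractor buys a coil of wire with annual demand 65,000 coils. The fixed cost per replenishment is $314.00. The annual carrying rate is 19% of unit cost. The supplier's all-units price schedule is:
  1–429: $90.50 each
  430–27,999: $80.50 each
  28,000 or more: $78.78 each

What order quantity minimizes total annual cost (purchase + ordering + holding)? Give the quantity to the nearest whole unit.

Holding cost per unit per year at price C is H = 0.19·C.
Candidates are each tier's EOQ (if it falls in that tier) and each price-break quantity.
Tier 1 ($90.50): EOQ = 1540.8 exceeds tier's upper bound 429, so this tier is dominated.
EOQ at $80.50 = 1633.7 (feasible in tier 2): TC = 65,000×$80.50 + (65,000/1633.7)×314 + (1633.7/2)×0.19×$80.50 = $5,257,486.83.
EOQ at $78.78 = 1651.4 < 28000, so use break Q=28000: TC = 65,000×$78.78 + (65,000/28000.0)×314 + (28000.0/2)×0.19×$78.78 = $5,330,983.73.
Lowest total cost is $5,257,486.83 at Q = 1633.7.

Q* ≈ 1,634 coils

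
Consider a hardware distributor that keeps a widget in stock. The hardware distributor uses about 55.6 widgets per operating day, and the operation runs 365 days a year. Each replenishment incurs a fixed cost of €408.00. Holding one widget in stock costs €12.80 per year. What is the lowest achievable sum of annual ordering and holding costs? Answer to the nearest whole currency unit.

Annual demand D = 55.6 × 365 = 20,294.
The optimal lot size = √(2DS/H) = √(2 × 20,294 × 408 / 12.8) ≈ 1137.43.
At Q*, ordering cost (D/Q*)S equals holding cost (Q*/2)H, each = √(DSH/2).
Minimum total = √(2DSH) = √(2 × 20,294 × 408 × 12.8) ≈ 14559.079.

TC* ≈ €14,559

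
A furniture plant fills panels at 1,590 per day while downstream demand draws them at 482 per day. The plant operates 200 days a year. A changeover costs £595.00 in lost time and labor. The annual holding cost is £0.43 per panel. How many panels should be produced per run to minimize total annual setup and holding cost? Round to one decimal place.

Q* ≈ 19,566.2 panels

Annual demand D = 482 × 200 = 96,400.
Production build-up factor (1 − d/p) = 1 − 482/1,590 = 0.6969.
Q* = √(2DS / (H(1 − d/p))) = √(2 × 96,400 × 595 / (0.43 × 0.6969)).
= √(114,716,000 / 0.2996) ≈ 19566.198.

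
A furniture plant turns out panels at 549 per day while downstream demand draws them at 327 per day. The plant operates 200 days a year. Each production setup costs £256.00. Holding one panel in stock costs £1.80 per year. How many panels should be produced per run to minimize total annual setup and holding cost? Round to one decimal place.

Q* ≈ 6,782.6 panels

Annual demand D = 327 × 200 = 65,400.
Production build-up factor (1 − d/p) = 1 − 327/549 = 0.4044.
Q* = √(2DS / (H(1 − d/p))) = √(2 × 65,400 × 256 / (1.8 × 0.4044)).
= √(33,484,800 / 0.7279) ≈ 6782.617.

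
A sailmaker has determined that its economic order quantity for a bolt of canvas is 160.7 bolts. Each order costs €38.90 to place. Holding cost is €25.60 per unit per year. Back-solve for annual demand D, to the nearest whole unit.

Invert the EOQ relation Q*² = 2DS/H.
From Q* = √(2DS/H): D = Q*²H / (2S) = 160.7² × 25.6 / (2 × 38.9) = 8497.519.

D ≈ 8,498 bolts per year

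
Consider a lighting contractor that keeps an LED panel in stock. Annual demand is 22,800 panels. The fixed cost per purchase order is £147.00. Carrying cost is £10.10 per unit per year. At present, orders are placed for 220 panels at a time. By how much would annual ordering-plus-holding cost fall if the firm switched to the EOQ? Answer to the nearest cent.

Extra cost ≈ £8,117.40 per year

EOQ = √(2DS/H) = √(2 × 22,800 × 147 / 10.1) ≈ 814.67.
Cost at Q* = (D/Q*)S + (Q*/2)H = √(2DSH) ≈ £8,228.14.
Cost at Q = 220: (22,800/220)×147 + (220/2)×10.1 = £15,234.55 + £1,111.00 = £16,345.55.
Excess = £16,345.55 − £8,228.14 = £8,117.40.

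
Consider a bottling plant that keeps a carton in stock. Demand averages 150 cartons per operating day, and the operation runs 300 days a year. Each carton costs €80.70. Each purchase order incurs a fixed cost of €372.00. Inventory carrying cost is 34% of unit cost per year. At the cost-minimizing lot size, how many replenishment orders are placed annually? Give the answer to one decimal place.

Annual demand D = 150 × 300 = 45,000.
Holding cost H = 0.34 × €80.70 = €27.4380 per unit per year.
The optimal lot size = √(2DS/H) = √(2 × 45,000 × 372 / 27.438) ≈ 1104.63.
Orders per year = D / Q* = 45,000 / 1104.63 ≈ 40.738.

N ≈ 40.7 orders per year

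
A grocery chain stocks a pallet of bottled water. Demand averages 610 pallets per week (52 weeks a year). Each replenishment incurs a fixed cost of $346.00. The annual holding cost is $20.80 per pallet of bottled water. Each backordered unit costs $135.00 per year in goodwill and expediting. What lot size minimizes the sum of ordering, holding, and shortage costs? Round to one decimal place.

Q* ≈ 1,103.6 pallets

Annual demand D = 610 × 52 = 31,720.
With planned backorders, Q* = √(2DS/H) · √((H+B)/B).
√(2DS/H) = √(2 × 31,720 × 346 / 20.8) = 1027.278.
√((H+B)/B) = √((20.8+135)/135) = 1.0743.
Q* ≈ 1103.583.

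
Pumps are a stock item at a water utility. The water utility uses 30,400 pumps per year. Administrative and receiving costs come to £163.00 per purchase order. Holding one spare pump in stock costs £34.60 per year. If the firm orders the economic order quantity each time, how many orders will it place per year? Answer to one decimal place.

Q* = √(2DS/H) = √(2 × 30,400 × 163 / 34.6) ≈ 535.19.
Orders per year = D / Q* = 30,400 / 535.19 ≈ 56.802.

N ≈ 56.8 orders per year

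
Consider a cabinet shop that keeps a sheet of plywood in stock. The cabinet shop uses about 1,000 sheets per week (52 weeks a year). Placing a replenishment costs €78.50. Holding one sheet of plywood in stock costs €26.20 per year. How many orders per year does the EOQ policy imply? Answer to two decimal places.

N ≈ 93.15 orders per year

Annual demand D = 1,000 × 52 = 52,000.
EOQ = √(2DS/H) = √(2 × 52,000 × 78.5 / 26.2) ≈ 558.21.
Orders per year = D / Q* = 52,000 / 558.21 ≈ 93.154.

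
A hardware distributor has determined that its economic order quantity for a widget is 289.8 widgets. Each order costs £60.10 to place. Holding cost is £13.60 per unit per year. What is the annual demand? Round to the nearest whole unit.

D ≈ 9,502 widgets per year

The basic EOQ model gives Q* = √(2DS/H); rearrange for the unknown.
From Q* = √(2DS/H): D = Q*²H / (2S) = 289.8² × 13.6 / (2 × 60.1) = 9502.354.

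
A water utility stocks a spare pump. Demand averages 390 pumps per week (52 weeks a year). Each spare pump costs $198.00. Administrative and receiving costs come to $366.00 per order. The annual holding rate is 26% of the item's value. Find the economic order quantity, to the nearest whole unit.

Annual demand D = 390 × 52 = 20,280.
Holding cost H = 0.26 × $198.00 = $51.4800 per unit per year.
EOQ = √(2DS / H) = √(2 × 20,280 × 366 / 51.48).
= √(14,844,960 / 51.48) = √288,363.6364 ≈ 536.995.

Q* ≈ 537 pumps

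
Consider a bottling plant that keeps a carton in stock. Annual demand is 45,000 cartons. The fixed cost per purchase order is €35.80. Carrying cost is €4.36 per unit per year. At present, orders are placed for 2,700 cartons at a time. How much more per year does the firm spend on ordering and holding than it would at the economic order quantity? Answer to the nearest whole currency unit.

EOQ = √(2DS/H) = √(2 × 45,000 × 35.8 / 4.36) ≈ 859.65.
Cost at Q* = (D/Q*)S + (Q*/2)H = √(2DSH) ≈ €3,748.06.
Cost at Q = 2,700: (45,000/2,700)×35.8 + (2,700/2)×4.36 = €596.67 + €5,886.00 = €6,482.67.
Excess = €6,482.67 − €3,748.06 = €2,734.61.

Extra cost ≈ €2,735 per year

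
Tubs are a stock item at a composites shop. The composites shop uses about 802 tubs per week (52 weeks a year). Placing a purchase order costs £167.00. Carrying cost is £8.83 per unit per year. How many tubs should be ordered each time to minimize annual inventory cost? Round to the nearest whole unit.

Annual demand D = 802 × 52 = 41,704.
EOQ = √(2DS / H) = √(2 × 41,704 × 167 / 8.83).
= √(13,929,136 / 8.83) = √1,577,478.5957 ≈ 1255.977.

Q* ≈ 1,256 tubs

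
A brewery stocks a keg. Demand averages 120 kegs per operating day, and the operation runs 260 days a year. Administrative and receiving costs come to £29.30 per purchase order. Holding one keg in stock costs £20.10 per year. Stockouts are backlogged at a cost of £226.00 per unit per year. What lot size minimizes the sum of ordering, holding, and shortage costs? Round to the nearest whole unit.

Q* ≈ 315 kegs

Annual demand D = 120 × 260 = 31,200.
With planned backorders, Q* = √(2DS/H) · √((H+B)/B).
√(2DS/H) = √(2 × 31,200 × 29.3 / 20.1) = 301.598.
√((H+B)/B) = √((20.1+226)/226) = 1.0435.
Q* ≈ 314.724.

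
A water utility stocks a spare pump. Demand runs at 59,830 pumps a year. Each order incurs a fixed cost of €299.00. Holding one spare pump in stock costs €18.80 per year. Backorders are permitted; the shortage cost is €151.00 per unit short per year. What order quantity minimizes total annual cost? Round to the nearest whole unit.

Q* ≈ 1,463 pumps

With planned backorders, Q* = √(2DS/H) · √((H+B)/B).
√(2DS/H) = √(2 × 59,830 × 299 / 18.8) = 1379.530.
√((H+B)/B) = √((18.8+151)/151) = 1.0604.
Q* ≈ 1462.890.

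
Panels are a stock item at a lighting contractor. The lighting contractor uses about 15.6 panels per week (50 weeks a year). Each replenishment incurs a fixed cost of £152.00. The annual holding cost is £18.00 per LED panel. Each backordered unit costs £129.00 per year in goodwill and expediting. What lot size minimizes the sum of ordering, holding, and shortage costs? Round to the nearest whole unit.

Q* ≈ 123 panels

Annual demand D = 15.6 × 50 = 780.
With planned backorders, Q* = √(2DS/H) · √((H+B)/B).
√(2DS/H) = √(2 × 780 × 152 / 18) = 114.775.
√((H+B)/B) = √((18+129)/129) = 1.0675.
Q* ≈ 122.521.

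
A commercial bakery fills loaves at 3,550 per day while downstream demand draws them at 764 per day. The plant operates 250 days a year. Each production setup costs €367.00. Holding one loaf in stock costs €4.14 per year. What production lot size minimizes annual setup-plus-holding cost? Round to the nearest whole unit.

Annual demand D = 764 × 250 = 191,000.
Production build-up factor (1 − d/p) = 1 − 764/3,550 = 0.7848.
Q* = √(2DS / (H(1 − d/p))) = √(2 × 191,000 × 367 / (4.14 × 0.7848)).
= √(140,194,000 / 3.249) ≈ 6568.832.

Q* ≈ 6,569 loaves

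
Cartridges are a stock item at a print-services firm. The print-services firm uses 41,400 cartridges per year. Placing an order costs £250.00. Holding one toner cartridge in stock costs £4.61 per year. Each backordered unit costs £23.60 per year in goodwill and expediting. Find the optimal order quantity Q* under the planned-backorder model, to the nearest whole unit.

Q* ≈ 2,317 cartridges

With planned backorders, Q* = √(2DS/H) · √((H+B)/B).
√(2DS/H) = √(2 × 41,400 × 250 / 4.61) = 2119.018.
√((H+B)/B) = √((4.61+23.6)/23.6) = 1.0933.
Q* ≈ 2316.756.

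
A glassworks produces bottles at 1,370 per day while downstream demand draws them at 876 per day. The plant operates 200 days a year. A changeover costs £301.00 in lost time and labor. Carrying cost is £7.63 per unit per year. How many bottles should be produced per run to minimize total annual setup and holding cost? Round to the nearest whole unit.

Annual demand D = 876 × 200 = 175,200.
Production build-up factor (1 − d/p) = 1 − 876/1,370 = 0.3606.
Q* = √(2DS / (H(1 − d/p))) = √(2 × 175,200 × 301 / (7.63 × 0.3606)).
= √(105,470,400 / 2.7513) ≈ 6191.556.

Q* ≈ 6,192 bottles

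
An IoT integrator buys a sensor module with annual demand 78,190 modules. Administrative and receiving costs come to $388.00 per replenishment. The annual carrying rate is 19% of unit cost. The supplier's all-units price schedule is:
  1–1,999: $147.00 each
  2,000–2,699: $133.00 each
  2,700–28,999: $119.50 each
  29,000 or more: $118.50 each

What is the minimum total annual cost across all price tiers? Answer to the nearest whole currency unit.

Holding cost per unit per year at price C is H = 0.19·C.
Candidates are each tier's EOQ (if it falls in that tier) and each price-break quantity.
EOQ at $147.00 = 1473.9 (feasible in tier 1): TC = 78,190×$147.00 + (78,190/1473.9)×388 + (1473.9/2)×0.19×$147.00 = $11,535,096.31.
EOQ at $133.00 = 1549.5 < 2000, so use break Q=2000: TC = 78,190×$133.00 + (78,190/2000.0)×388 + (2000.0/2)×0.19×$133.00 = $10,439,708.86.
EOQ at $119.50 = 1634.7 < 2700, so use break Q=2700: TC = 78,190×$119.50 + (78,190/2700.0)×388 + (2700.0/2)×0.19×$119.50 = $9,385,592.94.
EOQ at $118.50 = 1641.6 < 29000, so use break Q=29000: TC = 78,190×$118.50 + (78,190/29000.0)×388 + (29000.0/2)×0.19×$118.50 = $9,593,028.63.
Lowest total cost among the candidates is at Q = 2700.0.

TC* ≈ $9,385,593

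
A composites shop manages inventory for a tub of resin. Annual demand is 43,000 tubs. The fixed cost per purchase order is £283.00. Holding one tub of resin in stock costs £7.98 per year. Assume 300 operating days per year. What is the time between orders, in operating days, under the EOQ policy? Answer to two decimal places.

EOQ = √(2DS/H) = √(2 × 43,000 × 283 / 7.98) ≈ 1746.39.
Cycle time = Q*/D × 300 = 1746.39 / 43,000 × 300 ≈ 12.184 days.

T ≈ 12.18 days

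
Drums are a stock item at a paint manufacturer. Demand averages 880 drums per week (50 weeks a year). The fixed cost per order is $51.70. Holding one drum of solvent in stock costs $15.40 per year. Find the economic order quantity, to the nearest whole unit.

Annual demand D = 880 × 50 = 44,000.
EOQ = √(2DS / H) = √(2 × 44,000 × 51.7 / 15.4).
= √(4,549,600 / 15.4) = √295,428.5714 ≈ 543.533.

Q* ≈ 544 drums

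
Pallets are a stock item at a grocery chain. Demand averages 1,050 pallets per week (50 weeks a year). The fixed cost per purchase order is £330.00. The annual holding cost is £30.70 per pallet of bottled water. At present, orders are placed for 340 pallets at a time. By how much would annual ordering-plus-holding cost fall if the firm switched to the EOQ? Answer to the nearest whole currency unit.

Extra cost ≈ £23,560 per year

Annual demand D = 1,050 × 50 = 52,500.
EOQ = √(2DS/H) = √(2 × 52,500 × 330 / 30.7) ≈ 1062.39.
Cost at Q* = (D/Q*)S + (Q*/2)H = √(2DSH) ≈ £32,615.26.
Cost at Q = 340: (52,500/340)×330 + (340/2)×30.7 = £50,955.88 + £5,219.00 = £56,174.88.
Excess = £56,174.88 − £32,615.26 = £23,559.63.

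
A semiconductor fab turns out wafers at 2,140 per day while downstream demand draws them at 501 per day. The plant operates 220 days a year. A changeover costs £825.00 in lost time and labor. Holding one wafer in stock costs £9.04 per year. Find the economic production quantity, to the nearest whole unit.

Q* ≈ 5,125 wafers

Annual demand D = 501 × 220 = 110,220.
Production build-up factor (1 − d/p) = 1 − 501/2,140 = 0.7659.
Q* = √(2DS / (H(1 − d/p))) = √(2 × 110,220 × 825 / (9.04 × 0.7659)).
= √(181,863,000 / 6.9236) ≈ 5125.136.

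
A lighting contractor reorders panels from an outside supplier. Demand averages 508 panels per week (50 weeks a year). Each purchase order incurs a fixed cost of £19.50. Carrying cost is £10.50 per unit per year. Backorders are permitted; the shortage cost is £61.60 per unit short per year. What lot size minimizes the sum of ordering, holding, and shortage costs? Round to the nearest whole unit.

Q* ≈ 332 panels

Annual demand D = 508 × 50 = 25,400.
With planned backorders, Q* = √(2DS/H) · √((H+B)/B).
√(2DS/H) = √(2 × 25,400 × 19.5 / 10.5) = 307.153.
√((H+B)/B) = √((10.5+61.6)/61.6) = 1.0819.
Q* ≈ 332.301.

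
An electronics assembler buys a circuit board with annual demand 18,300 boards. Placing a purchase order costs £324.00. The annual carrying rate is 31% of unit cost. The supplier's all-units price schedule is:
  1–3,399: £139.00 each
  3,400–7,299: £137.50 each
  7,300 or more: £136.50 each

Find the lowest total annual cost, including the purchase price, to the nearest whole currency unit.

TC* ≈ £2,566,305

Holding cost per unit per year at price C is H = 0.31·C.
Candidates are each tier's EOQ (if it falls in that tier) and each price-break quantity.
EOQ at £139.00 = 524.6 (feasible in tier 1): TC = 18,300×£139.00 + (18,300/524.6)×324 + (524.6/2)×0.31×£139.00 = £2,566,304.83.
EOQ at £137.50 = 527.4 < 3400, so use break Q=3400: TC = 18,300×£137.50 + (18,300/3400.0)×324 + (3400.0/2)×0.31×£137.50 = £2,590,456.38.
EOQ at £136.50 = 529.4 < 7300, so use break Q=7300: TC = 18,300×£136.50 + (18,300/7300.0)×324 + (7300.0/2)×0.31×£136.50 = £2,653,211.97.
Lowest total cost among the candidates is at Q = 524.6.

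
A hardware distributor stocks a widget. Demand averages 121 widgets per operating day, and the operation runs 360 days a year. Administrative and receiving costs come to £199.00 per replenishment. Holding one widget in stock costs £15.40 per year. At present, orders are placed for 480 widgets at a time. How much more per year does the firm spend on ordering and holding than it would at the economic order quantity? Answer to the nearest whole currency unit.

Annual demand D = 121 × 360 = 43,560.
EOQ = √(2DS/H) = √(2 × 43,560 × 199 / 15.4) ≈ 1061.02.
Cost at Q* = (D/Q*)S + (Q*/2)H = √(2DSH) ≈ £16,339.77.
Cost at Q = 480: (43,560/480)×199 + (480/2)×15.4 = £18,059.25 + £3,696.00 = £21,755.25.
Excess = £21,755.25 − £16,339.77 = £5,415.48.

Extra cost ≈ £5,415 per year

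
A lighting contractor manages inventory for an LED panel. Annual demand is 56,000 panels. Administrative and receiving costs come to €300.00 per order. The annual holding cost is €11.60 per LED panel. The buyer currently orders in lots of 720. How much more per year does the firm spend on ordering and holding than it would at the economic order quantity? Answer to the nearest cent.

Extra cost ≈ €7,766.99 per year

EOQ = √(2DS/H) = √(2 × 56,000 × 300 / 11.6) ≈ 1701.93.
Cost at Q* = (D/Q*)S + (Q*/2)H = √(2DSH) ≈ €19,742.34.
Cost at Q = 720: (56,000/720)×300 + (720/2)×11.6 = €23,333.33 + €4,176.00 = €27,509.33.
Excess = €27,509.33 − €19,742.34 = €7,766.99.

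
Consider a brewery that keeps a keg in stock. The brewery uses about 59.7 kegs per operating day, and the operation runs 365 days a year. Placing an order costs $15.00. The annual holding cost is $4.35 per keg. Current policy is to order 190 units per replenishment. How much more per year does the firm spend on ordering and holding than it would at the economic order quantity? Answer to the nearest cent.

Annual demand D = 59.7 × 365 = 21,790.5.
EOQ = √(2DS/H) = √(2 × 21,790.5 × 15 / 4.35) ≈ 387.66.
Cost at Q* = (D/Q*)S + (Q*/2)H = √(2DSH) ≈ $1,686.32.
Cost at Q = 190: (21,790.5/190)×15 + (190/2)×4.35 = $1,720.30 + $413.25 = $2,133.55.
Excess = $2,133.55 − $1,686.32 = $447.24.

Extra cost ≈ $447.24 per year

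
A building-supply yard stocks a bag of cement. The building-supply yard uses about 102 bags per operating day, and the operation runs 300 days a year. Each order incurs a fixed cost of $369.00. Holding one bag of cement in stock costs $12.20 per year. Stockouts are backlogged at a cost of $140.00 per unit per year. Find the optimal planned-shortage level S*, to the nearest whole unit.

S* ≈ 114 bags

Annual demand D = 102 × 300 = 30,600.
With planned backorders, Q* = √(2DS/H) · √((H+B)/B).
√(2DS/H) = √(2 × 30,600 × 369 / 12.2) = 1360.533.
√((H+B)/B) = √((12.2+140)/140) = 1.0427.
Q* ≈ 1418.575.
S* = Q* · H/(H+B) = 1418.575 × 12.2/152.2 ≈ 113.710.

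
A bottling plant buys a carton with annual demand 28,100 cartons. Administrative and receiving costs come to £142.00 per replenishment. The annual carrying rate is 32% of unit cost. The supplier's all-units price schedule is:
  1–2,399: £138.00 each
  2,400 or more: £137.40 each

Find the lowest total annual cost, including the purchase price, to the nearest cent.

Holding cost per unit per year at price C is H = 0.32·C.
Candidates are each tier's EOQ (if it falls in that tier) and each price-break quantity.
EOQ at £138.00 = 425.1 (feasible in tier 1): TC = 28,100×£138.00 + (28,100/425.1)×142 + (425.1/2)×0.32×£138.00 = £3,896,572.71.
EOQ at £137.40 = 426.0 < 2400, so use break Q=2400: TC = 28,100×£137.40 + (28,100/2400.0)×142 + (2400.0/2)×0.32×£137.40 = £3,915,364.18.
Lowest total cost among the candidates is at Q = 425.1.

TC* ≈ £3,896,572.71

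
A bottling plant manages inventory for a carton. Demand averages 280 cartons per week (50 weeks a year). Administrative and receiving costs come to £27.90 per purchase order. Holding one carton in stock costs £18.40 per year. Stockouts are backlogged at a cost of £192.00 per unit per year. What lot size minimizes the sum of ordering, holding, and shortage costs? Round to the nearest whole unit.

Annual demand D = 280 × 50 = 14,000.
With planned backorders, Q* = √(2DS/H) · √((H+B)/B).
√(2DS/H) = √(2 × 14,000 × 27.9 / 18.4) = 206.050.
√((H+B)/B) = √((18.4+192)/192) = 1.0468.
Q* ≈ 215.697.

Q* ≈ 216 cartons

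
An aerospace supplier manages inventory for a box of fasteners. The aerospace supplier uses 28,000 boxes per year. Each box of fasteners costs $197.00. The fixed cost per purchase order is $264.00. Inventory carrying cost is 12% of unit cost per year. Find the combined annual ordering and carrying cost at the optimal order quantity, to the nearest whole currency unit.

Holding cost H = 0.12 × $197.00 = $23.6400 per unit per year.
Q* = √(2DS/H) = √(2 × 28,000 × 264 / 23.64) ≈ 790.81.
At the optimum the two cost components are equal, so total cost = 2·(Q*/2)H = Q*·H.
Minimum total = √(2DSH) = √(2 × 28,000 × 264 × 23.64) ≈ 18694.752.

TC* ≈ $18,695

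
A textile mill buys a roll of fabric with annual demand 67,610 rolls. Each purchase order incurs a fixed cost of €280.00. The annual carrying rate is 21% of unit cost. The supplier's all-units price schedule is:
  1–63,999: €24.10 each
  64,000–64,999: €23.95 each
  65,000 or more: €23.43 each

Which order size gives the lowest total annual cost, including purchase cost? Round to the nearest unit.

Q* ≈ 2,735 rolls

Holding cost per unit per year at price C is H = 0.21·C.
For each price level, check whether its EOQ is feasible; otherwise the best quantity at that price is the breakpoint.
EOQ at €24.10 = 2735.2 (feasible in tier 1): TC = 67,610×€24.10 + (67,610/2735.2)×280 + (2735.2/2)×0.21×€24.10 = €1,643,243.60.
EOQ at €23.95 = 2743.7 < 64000, so use break Q=64000: TC = 67,610×€23.95 + (67,610/64000.0)×280 + (64000.0/2)×0.21×€23.95 = €1,780,499.29.
EOQ at €23.43 = 2774.0 < 65000, so use break Q=65000: TC = 67,610×€23.43 + (67,610/65000.0)×280 + (65000.0/2)×0.21×€23.43 = €1,744,303.29.
Lowest total cost is €1,643,243.60 at Q = 2735.2.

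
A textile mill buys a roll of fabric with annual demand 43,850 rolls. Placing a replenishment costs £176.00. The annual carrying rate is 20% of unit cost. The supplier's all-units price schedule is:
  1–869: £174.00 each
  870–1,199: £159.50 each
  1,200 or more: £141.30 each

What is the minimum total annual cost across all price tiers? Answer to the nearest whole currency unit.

Holding cost per unit per year at price C is H = 0.20·C.
Candidates are each tier's EOQ (if it falls in that tier) and each price-break quantity.
EOQ at £174.00 = 666.0 (feasible in tier 1): TC = 43,850×£174.00 + (43,850/666.0)×176 + (666.0/2)×0.20×£174.00 = £7,653,076.39.
EOQ at £159.50 = 695.6 < 870, so use break Q=870: TC = 43,850×£159.50 + (43,850/870.0)×176 + (870.0/2)×0.20×£159.50 = £7,016,822.30.
EOQ at £141.30 = 739.0 < 1200, so use break Q=1200: TC = 43,850×£141.30 + (43,850/1200.0)×176 + (1200.0/2)×0.20×£141.30 = £6,219,392.33.
Lowest total cost among the candidates is at Q = 1200.0.

TC* ≈ £6,219,392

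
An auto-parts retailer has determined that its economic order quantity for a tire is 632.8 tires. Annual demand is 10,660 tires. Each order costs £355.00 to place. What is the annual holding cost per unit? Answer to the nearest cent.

H ≈ £18.90

Squaring Q* = √(2DS/H) gives Q*² = 2DS/H.
From Q* = √(2DS/H): H = 2DS / Q*² = 2 × 10,660 × 355 / 632.8² = 18.9009.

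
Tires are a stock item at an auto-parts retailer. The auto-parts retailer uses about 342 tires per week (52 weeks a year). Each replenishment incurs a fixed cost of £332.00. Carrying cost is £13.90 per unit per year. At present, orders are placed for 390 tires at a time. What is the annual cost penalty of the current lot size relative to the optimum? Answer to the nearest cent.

Annual demand D = 342 × 52 = 17,784.
EOQ = √(2DS/H) = √(2 × 17,784 × 332 / 13.9) ≈ 921.70.
Cost at Q* = (D/Q*)S + (Q*/2)H = √(2DSH) ≈ £12,811.68.
Cost at Q = 390: (17,784/390)×332 + (390/2)×13.9 = £15,139.20 + £2,710.50 = £17,849.70.
Excess = £17,849.70 − £12,811.68 = £5,038.02.

Extra cost ≈ £5,038.02 per year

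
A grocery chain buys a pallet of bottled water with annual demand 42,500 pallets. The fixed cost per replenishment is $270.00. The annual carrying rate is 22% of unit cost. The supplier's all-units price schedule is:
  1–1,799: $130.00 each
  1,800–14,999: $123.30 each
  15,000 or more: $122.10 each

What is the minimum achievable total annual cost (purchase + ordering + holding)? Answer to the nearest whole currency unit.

Holding cost per unit per year at price C is H = 0.22·C.
Candidates are each tier's EOQ (if it falls in that tier) and each price-break quantity.
EOQ at $130.00 = 895.8 (feasible in tier 1): TC = 42,500×$130.00 + (42,500/895.8)×270 + (895.8/2)×0.22×$130.00 = $5,550,619.72.
EOQ at $123.30 = 919.8 < 1800, so use break Q=1800: TC = 42,500×$123.30 + (42,500/1800.0)×270 + (1800.0/2)×0.22×$123.30 = $5,271,038.40.
EOQ at $122.10 = 924.3 < 15000, so use break Q=15000: TC = 42,500×$122.10 + (42,500/15000.0)×270 + (15000.0/2)×0.22×$122.10 = $5,391,480.00.
Lowest total cost among the candidates is at Q = 1800.0.

TC* ≈ $5,271,038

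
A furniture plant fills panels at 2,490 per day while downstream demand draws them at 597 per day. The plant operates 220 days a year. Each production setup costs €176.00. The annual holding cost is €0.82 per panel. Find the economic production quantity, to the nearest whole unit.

Annual demand D = 597 × 220 = 131,340.
Production build-up factor (1 − d/p) = 1 − 597/2,490 = 0.7602.
Q* = √(2DS / (H(1 − d/p))) = √(2 × 131,340 × 176 / (0.82 × 0.7602)).
= √(46,231,680 / 0.6234) ≈ 8611.668.

Q* ≈ 8,612 panels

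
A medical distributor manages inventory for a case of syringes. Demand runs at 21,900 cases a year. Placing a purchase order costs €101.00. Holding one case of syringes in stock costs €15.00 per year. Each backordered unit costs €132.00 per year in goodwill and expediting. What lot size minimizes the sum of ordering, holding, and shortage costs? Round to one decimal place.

With planned backorders, Q* = √(2DS/H) · √((H+B)/B).
√(2DS/H) = √(2 × 21,900 × 101 / 15) = 543.065.
√((H+B)/B) = √((15+132)/132) = 1.0553.
Q* ≈ 573.091.

Q* ≈ 573.1 cases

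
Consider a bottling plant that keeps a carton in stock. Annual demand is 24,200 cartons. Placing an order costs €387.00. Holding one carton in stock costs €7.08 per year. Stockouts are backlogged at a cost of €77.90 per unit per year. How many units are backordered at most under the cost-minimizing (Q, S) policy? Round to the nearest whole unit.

S* ≈ 142 cartons

With planned backorders, Q* = √(2DS/H) · √((H+B)/B).
√(2DS/H) = √(2 × 24,200 × 387 / 7.08) = 1626.528.
√((H+B)/B) = √((7.08+77.9)/77.9) = 1.0445.
Q* ≈ 1698.835.
S* = Q* · H/(H+B) = 1698.835 × 7.08/84.98 ≈ 141.536.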